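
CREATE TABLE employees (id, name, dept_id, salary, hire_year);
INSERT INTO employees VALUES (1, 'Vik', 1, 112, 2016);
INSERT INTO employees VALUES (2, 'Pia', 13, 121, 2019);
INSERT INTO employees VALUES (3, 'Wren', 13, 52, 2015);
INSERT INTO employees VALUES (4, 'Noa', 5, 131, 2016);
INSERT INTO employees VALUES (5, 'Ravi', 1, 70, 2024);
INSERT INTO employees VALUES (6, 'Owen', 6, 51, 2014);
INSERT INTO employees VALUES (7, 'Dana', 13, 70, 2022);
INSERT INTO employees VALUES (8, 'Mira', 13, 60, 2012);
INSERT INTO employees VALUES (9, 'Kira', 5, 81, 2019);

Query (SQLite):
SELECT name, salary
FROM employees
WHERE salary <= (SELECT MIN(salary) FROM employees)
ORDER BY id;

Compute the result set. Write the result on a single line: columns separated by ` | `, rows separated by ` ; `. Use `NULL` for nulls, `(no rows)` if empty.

Owen | 51

Scalar subquery: MIN(salary) over all employees rows = 51.
Keep rows where salary <= that value.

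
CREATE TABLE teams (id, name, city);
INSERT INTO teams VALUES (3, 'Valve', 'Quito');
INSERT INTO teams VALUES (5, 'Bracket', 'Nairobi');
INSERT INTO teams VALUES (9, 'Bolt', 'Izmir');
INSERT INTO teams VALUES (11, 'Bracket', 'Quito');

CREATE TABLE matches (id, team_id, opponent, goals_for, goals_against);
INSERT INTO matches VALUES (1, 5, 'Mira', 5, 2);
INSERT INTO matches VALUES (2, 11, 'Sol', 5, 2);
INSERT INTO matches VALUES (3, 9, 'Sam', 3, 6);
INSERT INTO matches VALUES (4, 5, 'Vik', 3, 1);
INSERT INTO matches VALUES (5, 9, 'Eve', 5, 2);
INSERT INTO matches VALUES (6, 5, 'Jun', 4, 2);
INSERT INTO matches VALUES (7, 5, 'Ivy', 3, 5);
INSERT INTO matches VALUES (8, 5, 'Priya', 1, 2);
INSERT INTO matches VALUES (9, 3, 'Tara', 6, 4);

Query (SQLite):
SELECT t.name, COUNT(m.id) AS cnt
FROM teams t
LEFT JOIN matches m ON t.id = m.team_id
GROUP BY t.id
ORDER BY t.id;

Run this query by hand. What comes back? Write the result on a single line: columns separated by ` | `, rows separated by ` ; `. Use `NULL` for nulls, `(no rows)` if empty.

LEFT JOIN keeps every teams row; unmatched ones get NULL for matches columns.
Group by teams.id and compute COUNT(m.id). COUNT(col) of an all-NULL group is 0.
  3: ids {9} → COUNT(m.id)=1
  5: ids {1, 4, 6, 7, 8} → COUNT(m.id)=5
  9: ids {3, 5} → COUNT(m.id)=2
  11: ids {2} → COUNT(m.id)=1

Valve | 1 ; Bracket | 5 ; Bolt | 2 ; Bracket | 1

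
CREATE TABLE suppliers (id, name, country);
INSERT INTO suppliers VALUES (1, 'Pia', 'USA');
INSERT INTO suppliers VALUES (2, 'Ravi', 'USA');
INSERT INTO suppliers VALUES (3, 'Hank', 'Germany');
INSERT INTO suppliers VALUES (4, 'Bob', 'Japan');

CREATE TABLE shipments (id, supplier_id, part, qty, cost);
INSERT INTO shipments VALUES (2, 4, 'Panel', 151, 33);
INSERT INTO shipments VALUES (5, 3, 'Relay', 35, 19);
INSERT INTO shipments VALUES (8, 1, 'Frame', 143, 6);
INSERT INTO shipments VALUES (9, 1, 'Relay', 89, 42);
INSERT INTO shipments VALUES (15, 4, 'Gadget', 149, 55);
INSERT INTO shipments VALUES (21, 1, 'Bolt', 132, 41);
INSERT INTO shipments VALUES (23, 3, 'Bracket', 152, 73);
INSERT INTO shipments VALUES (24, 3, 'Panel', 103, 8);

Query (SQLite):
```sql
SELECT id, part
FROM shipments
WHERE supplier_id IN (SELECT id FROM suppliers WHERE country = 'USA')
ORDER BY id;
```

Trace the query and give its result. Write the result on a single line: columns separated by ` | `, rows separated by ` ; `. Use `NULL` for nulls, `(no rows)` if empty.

8 | Frame ; 9 | Relay ; 21 | Bolt

Inner query: suppliers.id where country = 'USA'.
Outer: keep shipments rows whose supplier_id is in that set.
Inner query → {1, 2}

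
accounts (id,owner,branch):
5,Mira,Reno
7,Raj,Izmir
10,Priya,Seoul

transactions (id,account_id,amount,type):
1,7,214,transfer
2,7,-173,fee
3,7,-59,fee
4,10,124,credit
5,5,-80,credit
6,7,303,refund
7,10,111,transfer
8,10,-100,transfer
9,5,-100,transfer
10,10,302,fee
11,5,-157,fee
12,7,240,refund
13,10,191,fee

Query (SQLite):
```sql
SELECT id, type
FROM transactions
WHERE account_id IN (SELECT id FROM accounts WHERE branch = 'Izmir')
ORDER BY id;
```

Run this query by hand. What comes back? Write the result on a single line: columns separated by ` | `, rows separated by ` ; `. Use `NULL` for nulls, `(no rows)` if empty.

Inner query: accounts.id where branch = 'Izmir'.
Outer: keep transactions rows whose account_id is in that set.
Inner query → {7}

1 | transfer ; 2 | fee ; 3 | fee ; 6 | refund ; 12 | refund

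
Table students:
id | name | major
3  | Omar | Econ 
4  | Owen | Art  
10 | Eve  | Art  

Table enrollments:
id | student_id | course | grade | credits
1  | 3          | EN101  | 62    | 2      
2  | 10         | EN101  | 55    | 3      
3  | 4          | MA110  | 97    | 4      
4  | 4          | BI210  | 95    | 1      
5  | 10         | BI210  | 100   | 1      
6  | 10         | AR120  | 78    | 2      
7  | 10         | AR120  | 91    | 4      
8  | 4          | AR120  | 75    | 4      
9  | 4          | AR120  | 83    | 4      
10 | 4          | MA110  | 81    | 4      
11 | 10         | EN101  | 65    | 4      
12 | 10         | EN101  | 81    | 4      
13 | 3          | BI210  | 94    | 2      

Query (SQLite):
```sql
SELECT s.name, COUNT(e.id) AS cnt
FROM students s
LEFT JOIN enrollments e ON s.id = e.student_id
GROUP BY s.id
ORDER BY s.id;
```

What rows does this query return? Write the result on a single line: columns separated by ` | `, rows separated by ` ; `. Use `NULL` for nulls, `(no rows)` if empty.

LEFT JOIN keeps every students row; unmatched ones get NULL for enrollments columns.
Group by students.id and compute COUNT(e.id). COUNT(col) of an all-NULL group is 0.
  3: ids {1, 13} → COUNT(e.id)=2
  4: ids {3, 4, 8, 9, 10} → COUNT(e.id)=5
  10: ids {2, 5, 6, 7, 11, 12} → COUNT(e.id)=6

Omar | 2 ; Owen | 5 ; Eve | 6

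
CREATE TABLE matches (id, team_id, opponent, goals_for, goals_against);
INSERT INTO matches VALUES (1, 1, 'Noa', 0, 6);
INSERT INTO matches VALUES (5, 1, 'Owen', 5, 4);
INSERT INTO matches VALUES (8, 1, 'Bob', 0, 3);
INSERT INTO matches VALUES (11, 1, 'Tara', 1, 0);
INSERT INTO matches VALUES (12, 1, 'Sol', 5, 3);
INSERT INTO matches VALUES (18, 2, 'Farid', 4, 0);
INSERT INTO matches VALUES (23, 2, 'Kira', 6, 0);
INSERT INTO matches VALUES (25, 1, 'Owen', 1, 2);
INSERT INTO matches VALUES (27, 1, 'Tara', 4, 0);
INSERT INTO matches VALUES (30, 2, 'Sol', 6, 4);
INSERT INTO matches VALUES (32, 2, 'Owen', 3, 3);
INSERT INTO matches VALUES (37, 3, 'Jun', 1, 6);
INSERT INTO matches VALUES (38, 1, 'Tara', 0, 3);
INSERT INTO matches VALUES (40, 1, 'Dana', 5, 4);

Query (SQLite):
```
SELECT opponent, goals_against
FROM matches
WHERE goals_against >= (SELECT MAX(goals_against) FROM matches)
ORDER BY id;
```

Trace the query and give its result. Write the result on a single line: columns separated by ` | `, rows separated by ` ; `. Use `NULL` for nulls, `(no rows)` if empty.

Noa | 6 ; Jun | 6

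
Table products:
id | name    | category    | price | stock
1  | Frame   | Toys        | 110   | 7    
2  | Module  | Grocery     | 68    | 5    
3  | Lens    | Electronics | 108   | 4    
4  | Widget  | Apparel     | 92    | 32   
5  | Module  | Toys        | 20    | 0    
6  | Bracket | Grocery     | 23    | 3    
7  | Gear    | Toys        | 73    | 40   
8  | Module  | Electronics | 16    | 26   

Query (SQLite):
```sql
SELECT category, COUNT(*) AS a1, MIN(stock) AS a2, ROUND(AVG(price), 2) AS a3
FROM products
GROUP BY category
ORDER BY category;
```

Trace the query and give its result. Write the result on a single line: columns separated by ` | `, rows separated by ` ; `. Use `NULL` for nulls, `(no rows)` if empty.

Group products by category.
Per group compute: COUNT(*), MIN(stock), ROUND(AVG(price), 2).
  Apparel: ids {4} → COUNT(*)=1, MIN(stock)=32, ROUND(AVG(price), 2)=92
  Electronics: ids {3, 8} → COUNT(*)=2, MIN(stock)=4, ROUND(AVG(price), 2)=62
  Grocery: ids {2, 6} → COUNT(*)=2, MIN(stock)=3, ROUND(AVG(price), 2)=45.5
  Toys: ids {1, 5, 7} → COUNT(*)=3, MIN(stock)=0, ROUND(AVG(price), 2)=67.67

Apparel | 1 | 32 | 92 ; Electronics | 2 | 4 | 62 ; Grocery | 2 | 3 | 45.5 ; Toys | 3 | 0 | 67.67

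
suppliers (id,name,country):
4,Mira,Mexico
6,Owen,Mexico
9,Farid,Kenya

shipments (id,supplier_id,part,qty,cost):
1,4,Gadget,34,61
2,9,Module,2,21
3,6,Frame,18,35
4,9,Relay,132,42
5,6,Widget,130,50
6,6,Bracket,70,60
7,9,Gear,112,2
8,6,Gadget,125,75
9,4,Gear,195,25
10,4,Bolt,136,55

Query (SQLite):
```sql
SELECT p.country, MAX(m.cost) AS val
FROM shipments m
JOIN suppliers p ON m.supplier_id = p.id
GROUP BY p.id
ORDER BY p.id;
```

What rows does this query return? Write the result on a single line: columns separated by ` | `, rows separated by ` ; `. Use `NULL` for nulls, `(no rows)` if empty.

Mexico | 61 ; Mexico | 75 ; Kenya | 42

Join each shipments row to its suppliers via supplier_id.
Group joined rows by suppliers.id; compute MAX(m.cost) per group.
  4: ids {1, 9, 10} → MAX(m.cost)=61
  6: ids {3, 5, 6, 8} → MAX(m.cost)=75
  9: ids {2, 4, 7} → MAX(m.cost)=42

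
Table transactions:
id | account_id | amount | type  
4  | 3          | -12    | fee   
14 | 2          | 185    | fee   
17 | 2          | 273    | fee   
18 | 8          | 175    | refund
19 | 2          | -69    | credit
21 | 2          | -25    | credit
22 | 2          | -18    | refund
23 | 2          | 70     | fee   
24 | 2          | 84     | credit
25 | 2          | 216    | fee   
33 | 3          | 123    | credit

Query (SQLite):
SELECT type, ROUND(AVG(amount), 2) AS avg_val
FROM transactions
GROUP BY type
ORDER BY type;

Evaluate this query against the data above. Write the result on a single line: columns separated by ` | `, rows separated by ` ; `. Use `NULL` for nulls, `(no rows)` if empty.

credit | 28.25 ; fee | 146.4 ; refund | 78.5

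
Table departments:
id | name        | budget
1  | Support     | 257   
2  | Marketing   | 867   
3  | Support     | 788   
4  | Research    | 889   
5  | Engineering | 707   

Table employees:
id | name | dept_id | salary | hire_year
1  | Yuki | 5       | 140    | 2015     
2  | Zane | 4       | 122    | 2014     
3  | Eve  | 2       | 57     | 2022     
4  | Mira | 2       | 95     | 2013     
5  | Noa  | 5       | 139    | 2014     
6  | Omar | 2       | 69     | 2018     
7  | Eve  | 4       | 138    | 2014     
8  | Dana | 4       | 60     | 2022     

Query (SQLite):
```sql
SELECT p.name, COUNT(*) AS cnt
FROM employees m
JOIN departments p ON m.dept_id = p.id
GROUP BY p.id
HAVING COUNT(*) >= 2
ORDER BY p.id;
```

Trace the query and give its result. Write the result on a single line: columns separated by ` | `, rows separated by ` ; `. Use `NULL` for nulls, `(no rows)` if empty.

Join each employees row to its departments via dept_id.
Group joined rows by departments.id; compute COUNT(*) per group.
HAVING: keep groups with count ≥ 2.
  2: ids {3, 4, 6} → COUNT(*)=3
  4: ids {2, 7, 8} → COUNT(*)=3
  5: ids {1, 5} → COUNT(*)=2

Marketing | 3 ; Research | 3 ; Engineering | 2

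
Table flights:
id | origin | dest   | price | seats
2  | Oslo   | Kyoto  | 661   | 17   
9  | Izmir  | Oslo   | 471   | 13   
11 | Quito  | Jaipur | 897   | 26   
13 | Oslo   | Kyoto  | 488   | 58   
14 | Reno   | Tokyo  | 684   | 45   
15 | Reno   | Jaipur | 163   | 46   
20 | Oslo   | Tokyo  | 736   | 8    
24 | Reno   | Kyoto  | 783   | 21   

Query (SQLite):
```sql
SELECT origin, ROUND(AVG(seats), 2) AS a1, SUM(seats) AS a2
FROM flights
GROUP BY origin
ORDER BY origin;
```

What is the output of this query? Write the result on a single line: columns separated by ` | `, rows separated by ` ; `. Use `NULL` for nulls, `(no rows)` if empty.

Izmir | 13 | 13 ; Oslo | 27.67 | 83 ; Quito | 26 | 26 ; Reno | 37.33 | 112

Group flights by origin.
Per group compute: ROUND(AVG(seats), 2), SUM(seats).
  Izmir: ids {9} → ROUND(AVG(seats), 2)=13, SUM(seats)=13
  Oslo: ids {2, 13, 20} → ROUND(AVG(seats), 2)=27.67, SUM(seats)=83
  Quito: ids {11} → ROUND(AVG(seats), 2)=26, SUM(seats)=26
  Reno: ids {14, 15, 24} → ROUND(AVG(seats), 2)=37.33, SUM(seats)=112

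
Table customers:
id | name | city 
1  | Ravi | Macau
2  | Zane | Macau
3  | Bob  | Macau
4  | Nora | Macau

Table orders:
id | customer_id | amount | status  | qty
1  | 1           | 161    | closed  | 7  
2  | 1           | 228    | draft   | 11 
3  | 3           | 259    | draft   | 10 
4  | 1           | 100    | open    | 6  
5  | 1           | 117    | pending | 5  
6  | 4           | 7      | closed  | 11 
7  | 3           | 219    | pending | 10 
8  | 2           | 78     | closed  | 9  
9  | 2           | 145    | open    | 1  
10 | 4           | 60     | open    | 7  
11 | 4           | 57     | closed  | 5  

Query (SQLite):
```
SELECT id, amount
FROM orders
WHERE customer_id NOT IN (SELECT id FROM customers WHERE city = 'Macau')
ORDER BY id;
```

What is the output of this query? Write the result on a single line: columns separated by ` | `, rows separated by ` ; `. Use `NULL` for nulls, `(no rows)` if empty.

(no rows)

Inner query: customers.id where city = 'Macau'.
Outer: keep orders rows whose customer_id is not in that set.
Inner query → {1, 2, 3, 4}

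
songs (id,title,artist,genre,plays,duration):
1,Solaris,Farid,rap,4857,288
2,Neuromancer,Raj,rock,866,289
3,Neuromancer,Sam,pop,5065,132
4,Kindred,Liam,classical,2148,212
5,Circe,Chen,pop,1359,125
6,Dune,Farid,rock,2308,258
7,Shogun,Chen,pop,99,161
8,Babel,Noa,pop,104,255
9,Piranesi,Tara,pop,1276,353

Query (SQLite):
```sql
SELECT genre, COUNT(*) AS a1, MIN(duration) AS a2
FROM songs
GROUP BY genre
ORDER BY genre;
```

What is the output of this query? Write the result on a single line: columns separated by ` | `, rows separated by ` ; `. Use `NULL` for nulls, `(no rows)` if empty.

classical | 1 | 212 ; pop | 5 | 125 ; rap | 1 | 288 ; rock | 2 | 258

Group songs by genre.
Per group compute: COUNT(*), MIN(duration).
  classical: ids {4} → COUNT(*)=1, MIN(duration)=212
  pop: ids {3, 5, 7, 8, 9} → COUNT(*)=5, MIN(duration)=125
  rap: ids {1} → COUNT(*)=1, MIN(duration)=288
  rock: ids {2, 6} → COUNT(*)=2, MIN(duration)=258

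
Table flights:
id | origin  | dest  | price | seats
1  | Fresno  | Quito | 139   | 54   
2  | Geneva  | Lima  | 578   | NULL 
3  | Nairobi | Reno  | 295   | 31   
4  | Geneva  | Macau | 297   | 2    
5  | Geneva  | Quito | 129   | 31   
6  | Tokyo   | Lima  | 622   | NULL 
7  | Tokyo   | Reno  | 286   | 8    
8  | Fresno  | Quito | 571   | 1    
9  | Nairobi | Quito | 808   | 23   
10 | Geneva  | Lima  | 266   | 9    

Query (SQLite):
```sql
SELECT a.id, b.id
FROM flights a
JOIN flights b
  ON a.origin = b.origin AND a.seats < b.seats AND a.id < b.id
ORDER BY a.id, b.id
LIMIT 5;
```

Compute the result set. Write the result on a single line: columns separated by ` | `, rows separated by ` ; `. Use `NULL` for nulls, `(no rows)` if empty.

4 | 5 ; 4 | 10

Pairs (a,b) with same origin, a.seats < b.seats, a.id < b.id.
origin groups: Fresno:{1,8} Geneva:{2,4,5,10} Nairobi:{3,9} Tokyo:{6,7}
Ordered by (a.id, b.id); first 5.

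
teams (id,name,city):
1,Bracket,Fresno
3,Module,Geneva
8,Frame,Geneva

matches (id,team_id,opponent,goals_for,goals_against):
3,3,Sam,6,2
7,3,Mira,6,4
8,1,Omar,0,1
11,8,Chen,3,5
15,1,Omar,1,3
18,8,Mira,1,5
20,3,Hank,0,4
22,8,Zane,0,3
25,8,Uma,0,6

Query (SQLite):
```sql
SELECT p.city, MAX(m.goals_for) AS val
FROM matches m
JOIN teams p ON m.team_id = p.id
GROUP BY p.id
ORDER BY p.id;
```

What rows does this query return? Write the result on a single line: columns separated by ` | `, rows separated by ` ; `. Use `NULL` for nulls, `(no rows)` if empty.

Fresno | 1 ; Geneva | 6 ; Geneva | 3

Join each matches row to its teams via team_id.
Group joined rows by teams.id; compute MAX(m.goals_for) per group.
  1: ids {8, 15} → MAX(m.goals_for)=1
  3: ids {3, 7, 20} → MAX(m.goals_for)=6
  8: ids {11, 18, 22, 25} → MAX(m.goals_for)=3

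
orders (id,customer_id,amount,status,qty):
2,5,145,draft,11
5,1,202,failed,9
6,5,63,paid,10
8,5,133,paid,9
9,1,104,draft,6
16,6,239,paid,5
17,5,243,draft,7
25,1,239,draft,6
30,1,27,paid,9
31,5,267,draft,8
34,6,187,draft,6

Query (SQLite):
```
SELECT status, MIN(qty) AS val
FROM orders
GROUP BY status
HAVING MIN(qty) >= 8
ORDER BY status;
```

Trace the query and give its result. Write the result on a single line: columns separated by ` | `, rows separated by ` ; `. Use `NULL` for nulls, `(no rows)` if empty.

Partition orders by status; compute MIN(qty) within each group.
HAVING: keep groups where MIN(qty) >= 8.
  draft: ids {2, 9, 17, 25, 31, 34} → MIN(qty)=6
  failed: ids {5} → MIN(qty)=9
  paid: ids {6, 8, 16, 30} → MIN(qty)=5

failed | 9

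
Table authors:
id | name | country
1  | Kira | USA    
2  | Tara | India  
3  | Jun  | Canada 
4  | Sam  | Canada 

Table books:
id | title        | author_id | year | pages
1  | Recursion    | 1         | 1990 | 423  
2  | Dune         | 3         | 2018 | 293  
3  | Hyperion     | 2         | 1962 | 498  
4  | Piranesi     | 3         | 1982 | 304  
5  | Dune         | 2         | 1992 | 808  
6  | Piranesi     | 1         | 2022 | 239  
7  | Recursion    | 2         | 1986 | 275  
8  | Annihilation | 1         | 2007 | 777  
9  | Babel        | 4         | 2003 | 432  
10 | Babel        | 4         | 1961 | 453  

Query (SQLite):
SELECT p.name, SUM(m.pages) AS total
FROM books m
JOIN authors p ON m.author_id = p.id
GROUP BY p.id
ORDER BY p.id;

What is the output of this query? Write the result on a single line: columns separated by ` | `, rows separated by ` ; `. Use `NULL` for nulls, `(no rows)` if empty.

Kira | 1439 ; Tara | 1581 ; Jun | 597 ; Sam | 885

Join each books row to its authors via author_id.
Group joined rows by authors.id; compute SUM(m.pages) per group.
  1: ids {1, 6, 8} → SUM(m.pages)=1439
  2: ids {3, 5, 7} → SUM(m.pages)=1581
  3: ids {2, 4} → SUM(m.pages)=597
  4: ids {9, 10} → SUM(m.pages)=885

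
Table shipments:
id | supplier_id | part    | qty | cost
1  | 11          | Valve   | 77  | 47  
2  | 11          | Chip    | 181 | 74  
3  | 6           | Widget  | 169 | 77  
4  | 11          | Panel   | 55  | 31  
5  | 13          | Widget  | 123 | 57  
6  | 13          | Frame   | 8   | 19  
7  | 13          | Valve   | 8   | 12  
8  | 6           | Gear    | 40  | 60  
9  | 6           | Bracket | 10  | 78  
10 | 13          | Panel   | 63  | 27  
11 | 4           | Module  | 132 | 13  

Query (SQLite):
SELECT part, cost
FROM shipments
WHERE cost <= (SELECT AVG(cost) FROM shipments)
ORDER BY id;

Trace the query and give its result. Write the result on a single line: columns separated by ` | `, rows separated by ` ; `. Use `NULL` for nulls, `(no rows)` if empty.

Panel | 31 ; Frame | 19 ; Valve | 12 ; Panel | 27 ; Module | 13

Scalar subquery: AVG(cost) over all shipments rows = 45.0.
Keep rows where cost <= that value.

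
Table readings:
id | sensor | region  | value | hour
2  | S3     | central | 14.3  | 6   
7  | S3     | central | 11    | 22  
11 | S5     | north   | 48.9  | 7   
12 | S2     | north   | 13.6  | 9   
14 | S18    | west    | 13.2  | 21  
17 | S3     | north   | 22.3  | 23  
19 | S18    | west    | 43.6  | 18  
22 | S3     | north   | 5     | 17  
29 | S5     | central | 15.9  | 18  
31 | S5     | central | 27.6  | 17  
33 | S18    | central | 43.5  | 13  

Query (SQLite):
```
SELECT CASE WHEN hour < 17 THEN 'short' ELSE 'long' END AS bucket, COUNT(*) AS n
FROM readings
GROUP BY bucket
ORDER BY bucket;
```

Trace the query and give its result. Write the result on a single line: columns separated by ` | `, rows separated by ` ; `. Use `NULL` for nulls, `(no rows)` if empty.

long | 7 ; short | 4

Bucket rows by hour < 17 → 'short' else 'long'; count each bucket.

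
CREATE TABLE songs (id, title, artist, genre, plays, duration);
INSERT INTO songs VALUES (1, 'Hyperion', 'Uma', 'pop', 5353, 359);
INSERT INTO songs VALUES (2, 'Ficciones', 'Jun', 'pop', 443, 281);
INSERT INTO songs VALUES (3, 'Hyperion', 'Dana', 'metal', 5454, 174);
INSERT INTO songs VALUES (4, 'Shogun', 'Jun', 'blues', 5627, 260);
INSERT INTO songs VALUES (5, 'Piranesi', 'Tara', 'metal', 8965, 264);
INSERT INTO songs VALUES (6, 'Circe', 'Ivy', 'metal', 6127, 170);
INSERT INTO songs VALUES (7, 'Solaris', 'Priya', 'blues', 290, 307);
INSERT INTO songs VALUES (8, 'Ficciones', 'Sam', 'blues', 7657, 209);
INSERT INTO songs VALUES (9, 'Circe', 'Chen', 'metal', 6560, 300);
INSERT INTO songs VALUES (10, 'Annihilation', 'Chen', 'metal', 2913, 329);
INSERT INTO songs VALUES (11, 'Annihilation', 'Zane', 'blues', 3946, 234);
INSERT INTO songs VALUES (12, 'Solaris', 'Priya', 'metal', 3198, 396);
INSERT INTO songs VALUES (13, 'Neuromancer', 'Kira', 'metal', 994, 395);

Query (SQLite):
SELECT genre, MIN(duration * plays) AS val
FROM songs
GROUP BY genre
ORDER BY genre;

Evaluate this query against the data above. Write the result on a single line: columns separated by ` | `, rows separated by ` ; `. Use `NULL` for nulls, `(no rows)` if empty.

blues | 89030 ; metal | 392630 ; pop | 124483

For each row compute duration * plays.
Group by genre; take MIN of the expression per group.
  blues: ids {4, 7, 8, 11} → MIN(duration * plays)=89030
  metal: ids {3, 5, 6, 9, 10, 12, 13} → MIN(duration * plays)=392630
  pop: ids {1, 2} → MIN(duration * plays)=124483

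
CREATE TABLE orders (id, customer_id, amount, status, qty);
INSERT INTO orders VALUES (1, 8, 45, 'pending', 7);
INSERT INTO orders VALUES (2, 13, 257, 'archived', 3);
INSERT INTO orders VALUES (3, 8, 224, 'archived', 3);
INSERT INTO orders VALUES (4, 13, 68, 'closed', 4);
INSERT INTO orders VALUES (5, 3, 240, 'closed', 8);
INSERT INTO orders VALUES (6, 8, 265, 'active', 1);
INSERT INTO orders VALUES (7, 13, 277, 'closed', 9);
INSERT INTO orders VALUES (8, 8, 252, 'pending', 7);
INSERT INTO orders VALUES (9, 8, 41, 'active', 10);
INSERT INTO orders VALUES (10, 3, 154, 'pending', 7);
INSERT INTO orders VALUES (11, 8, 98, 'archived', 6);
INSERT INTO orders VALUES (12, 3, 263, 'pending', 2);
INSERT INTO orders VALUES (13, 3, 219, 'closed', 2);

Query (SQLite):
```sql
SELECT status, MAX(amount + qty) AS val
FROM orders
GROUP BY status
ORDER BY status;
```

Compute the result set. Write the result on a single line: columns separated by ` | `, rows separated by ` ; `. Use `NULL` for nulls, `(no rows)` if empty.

active | 266 ; archived | 260 ; closed | 286 ; pending | 265

For each row compute amount + qty.
Group by status; take MAX of the expression per group.
  active: ids {6, 9} → MAX(amount + qty)=266
  archived: ids {2, 3, 11} → MAX(amount + qty)=260
  closed: ids {4, 5, 7, 13} → MAX(amount + qty)=286
  pending: ids {1, 8, 10, 12} → MAX(amount + qty)=265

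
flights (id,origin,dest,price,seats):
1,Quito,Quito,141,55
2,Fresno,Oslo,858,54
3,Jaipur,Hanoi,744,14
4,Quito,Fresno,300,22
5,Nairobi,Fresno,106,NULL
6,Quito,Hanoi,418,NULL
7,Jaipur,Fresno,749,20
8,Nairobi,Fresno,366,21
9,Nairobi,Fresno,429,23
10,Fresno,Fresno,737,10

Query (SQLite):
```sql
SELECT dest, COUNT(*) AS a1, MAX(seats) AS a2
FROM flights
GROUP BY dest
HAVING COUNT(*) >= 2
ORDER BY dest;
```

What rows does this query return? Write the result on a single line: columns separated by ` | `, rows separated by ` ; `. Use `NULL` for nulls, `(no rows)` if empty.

Fresno | 6 | 23 ; Hanoi | 2 | 14

Group flights by dest.
Per group compute: COUNT(*), MAX(seats).
HAVING: drop groups with fewer than 2 rows.
  Fresno: ids {4, 5, 7, 8, 9, 10} → COUNT(*)=6, MAX(seats)=23
  Hanoi: ids {3, 6} → COUNT(*)=2, MAX(seats)=14
  Oslo: ids {2} → COUNT(*)=1, MAX(seats)=54
  Quito: ids {1} → COUNT(*)=1, MAX(seats)=55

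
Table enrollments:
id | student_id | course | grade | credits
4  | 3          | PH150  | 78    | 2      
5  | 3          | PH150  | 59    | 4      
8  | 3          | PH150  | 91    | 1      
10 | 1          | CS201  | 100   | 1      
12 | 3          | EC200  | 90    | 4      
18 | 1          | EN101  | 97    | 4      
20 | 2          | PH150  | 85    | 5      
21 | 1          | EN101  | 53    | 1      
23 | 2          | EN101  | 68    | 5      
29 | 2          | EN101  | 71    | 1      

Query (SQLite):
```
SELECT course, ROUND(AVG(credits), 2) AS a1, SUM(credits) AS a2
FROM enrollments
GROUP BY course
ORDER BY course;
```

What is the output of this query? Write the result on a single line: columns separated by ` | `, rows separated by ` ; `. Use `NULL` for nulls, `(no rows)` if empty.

Group enrollments by course.
Per group compute: ROUND(AVG(credits), 2), SUM(credits).
  CS201: ids {10} → ROUND(AVG(credits), 2)=1, SUM(credits)=1
  EC200: ids {12} → ROUND(AVG(credits), 2)=4, SUM(credits)=4
  EN101: ids {18, 21, 23, 29} → ROUND(AVG(credits), 2)=2.75, SUM(credits)=11
  PH150: ids {4, 5, 8, 20} → ROUND(AVG(credits), 2)=3, SUM(credits)=12

CS201 | 1 | 1 ; EC200 | 4 | 4 ; EN101 | 2.75 | 11 ; PH150 | 3 | 12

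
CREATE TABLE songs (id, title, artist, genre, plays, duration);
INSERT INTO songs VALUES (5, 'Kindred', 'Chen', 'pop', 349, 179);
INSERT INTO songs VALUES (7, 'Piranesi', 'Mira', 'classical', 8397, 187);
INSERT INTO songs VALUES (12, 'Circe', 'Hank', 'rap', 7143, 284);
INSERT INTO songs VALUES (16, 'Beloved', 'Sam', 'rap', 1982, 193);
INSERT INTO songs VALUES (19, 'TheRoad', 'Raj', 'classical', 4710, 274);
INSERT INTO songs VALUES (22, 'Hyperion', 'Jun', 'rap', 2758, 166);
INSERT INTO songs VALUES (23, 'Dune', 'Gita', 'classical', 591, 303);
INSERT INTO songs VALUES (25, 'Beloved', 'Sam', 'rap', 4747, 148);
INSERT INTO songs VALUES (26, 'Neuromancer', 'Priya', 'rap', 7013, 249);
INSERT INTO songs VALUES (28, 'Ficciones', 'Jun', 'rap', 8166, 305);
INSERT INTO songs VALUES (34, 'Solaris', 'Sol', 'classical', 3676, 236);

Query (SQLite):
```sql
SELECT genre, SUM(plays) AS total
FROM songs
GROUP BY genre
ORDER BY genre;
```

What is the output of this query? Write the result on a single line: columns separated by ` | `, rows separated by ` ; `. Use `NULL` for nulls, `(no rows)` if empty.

classical | 17374 ; pop | 349 ; rap | 31809

Partition songs by genre; compute SUM(plays) within each group.
  classical: ids {7, 19, 23, 34} → SUM(plays)=17374
  pop: ids {5} → SUM(plays)=349
  rap: ids {12, 16, 22, 25, 26, 28} → SUM(plays)=31809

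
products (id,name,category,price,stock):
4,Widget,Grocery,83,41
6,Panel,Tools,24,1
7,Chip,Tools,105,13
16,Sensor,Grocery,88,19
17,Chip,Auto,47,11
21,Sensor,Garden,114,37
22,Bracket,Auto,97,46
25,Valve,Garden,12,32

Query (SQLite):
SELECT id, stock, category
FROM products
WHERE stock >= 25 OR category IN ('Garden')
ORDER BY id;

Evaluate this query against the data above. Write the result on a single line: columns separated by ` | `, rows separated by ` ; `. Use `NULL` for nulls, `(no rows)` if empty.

4 | 41 | Grocery ; 21 | 37 | Garden ; 22 | 46 | Auto ; 25 | 32 | Garden

stock >= 25: ids {4, 21, 22, 25}
category IN ('Garden'): ids {21, 25}
Combine with OR.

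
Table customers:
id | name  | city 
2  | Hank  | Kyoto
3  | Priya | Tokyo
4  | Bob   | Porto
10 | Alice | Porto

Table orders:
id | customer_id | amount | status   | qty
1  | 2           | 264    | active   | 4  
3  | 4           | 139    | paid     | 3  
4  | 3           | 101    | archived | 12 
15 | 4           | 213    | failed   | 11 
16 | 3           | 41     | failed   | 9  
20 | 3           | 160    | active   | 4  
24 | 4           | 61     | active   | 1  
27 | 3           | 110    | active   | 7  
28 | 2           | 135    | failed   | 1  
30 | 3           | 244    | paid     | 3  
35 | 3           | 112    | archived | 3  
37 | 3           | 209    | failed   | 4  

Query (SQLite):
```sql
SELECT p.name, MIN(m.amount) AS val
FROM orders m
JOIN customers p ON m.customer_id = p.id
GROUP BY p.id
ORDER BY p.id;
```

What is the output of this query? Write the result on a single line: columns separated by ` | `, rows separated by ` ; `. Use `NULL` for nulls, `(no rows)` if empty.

Hank | 135 ; Priya | 41 ; Bob | 61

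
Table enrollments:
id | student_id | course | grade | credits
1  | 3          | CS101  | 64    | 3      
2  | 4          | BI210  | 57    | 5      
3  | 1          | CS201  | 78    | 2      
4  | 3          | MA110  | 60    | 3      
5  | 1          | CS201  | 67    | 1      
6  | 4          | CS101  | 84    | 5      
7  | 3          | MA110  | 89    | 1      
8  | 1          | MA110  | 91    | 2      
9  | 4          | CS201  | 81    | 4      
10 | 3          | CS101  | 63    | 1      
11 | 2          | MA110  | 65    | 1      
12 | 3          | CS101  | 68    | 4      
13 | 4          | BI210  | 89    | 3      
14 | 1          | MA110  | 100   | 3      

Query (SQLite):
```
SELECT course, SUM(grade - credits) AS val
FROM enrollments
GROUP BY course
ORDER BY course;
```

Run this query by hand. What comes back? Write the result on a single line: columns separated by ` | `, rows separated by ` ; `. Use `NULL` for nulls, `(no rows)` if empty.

BI210 | 138 ; CS101 | 266 ; CS201 | 219 ; MA110 | 395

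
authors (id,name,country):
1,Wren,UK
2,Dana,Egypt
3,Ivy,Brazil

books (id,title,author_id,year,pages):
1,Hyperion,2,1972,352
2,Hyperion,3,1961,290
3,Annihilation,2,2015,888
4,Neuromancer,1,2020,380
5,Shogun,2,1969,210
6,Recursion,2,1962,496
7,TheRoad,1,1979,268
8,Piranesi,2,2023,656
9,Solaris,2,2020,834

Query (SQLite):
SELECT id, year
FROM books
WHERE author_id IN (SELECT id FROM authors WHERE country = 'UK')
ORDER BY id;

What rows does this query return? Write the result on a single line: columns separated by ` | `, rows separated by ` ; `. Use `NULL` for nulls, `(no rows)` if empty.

4 | 2020 ; 7 | 1979

Inner query: authors.id where country = 'UK'.
Outer: keep books rows whose author_id is in that set.
Inner query → {1}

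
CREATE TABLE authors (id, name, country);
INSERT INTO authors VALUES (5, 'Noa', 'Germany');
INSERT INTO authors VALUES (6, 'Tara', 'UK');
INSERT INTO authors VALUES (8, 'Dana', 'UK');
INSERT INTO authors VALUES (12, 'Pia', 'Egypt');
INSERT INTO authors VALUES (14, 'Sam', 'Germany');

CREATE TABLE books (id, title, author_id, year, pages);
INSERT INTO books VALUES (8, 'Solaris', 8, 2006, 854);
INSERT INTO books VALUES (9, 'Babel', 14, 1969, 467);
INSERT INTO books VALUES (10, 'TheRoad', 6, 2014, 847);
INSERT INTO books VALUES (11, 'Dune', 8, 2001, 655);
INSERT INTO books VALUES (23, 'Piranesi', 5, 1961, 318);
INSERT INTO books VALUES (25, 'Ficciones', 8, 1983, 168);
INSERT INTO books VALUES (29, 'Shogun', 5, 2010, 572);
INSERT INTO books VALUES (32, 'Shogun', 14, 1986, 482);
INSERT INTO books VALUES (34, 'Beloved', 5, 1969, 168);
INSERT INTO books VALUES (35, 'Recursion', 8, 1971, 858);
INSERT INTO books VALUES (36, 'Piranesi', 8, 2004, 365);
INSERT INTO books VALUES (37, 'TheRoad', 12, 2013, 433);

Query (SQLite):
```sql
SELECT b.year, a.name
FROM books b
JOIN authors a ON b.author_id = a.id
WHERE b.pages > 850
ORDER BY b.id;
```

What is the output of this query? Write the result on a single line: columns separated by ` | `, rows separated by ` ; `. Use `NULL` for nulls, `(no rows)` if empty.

Each books row matches the authors row where author_id = authors.id.
Then keep rows with b.pages > 850.

2006 | Dana ; 1971 | Dana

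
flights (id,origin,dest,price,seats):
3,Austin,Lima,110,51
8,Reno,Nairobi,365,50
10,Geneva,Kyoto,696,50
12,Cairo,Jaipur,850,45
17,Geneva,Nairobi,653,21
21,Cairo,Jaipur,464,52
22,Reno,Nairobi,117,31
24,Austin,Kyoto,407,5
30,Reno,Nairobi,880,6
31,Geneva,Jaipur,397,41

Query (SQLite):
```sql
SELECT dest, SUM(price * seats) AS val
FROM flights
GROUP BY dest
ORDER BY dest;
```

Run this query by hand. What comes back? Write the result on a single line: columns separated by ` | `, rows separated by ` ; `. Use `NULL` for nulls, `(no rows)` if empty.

For each row compute price * seats.
Group by dest; take SUM of the expression per group.
  Jaipur: ids {12, 21, 31} → SUM(price * seats)=78655
  Kyoto: ids {10, 24} → SUM(price * seats)=36835
  Lima: ids {3} → SUM(price * seats)=5610
  Nairobi: ids {8, 17, 22, 30} → SUM(price * seats)=40870

Jaipur | 78655 ; Kyoto | 36835 ; Lima | 5610 ; Nairobi | 40870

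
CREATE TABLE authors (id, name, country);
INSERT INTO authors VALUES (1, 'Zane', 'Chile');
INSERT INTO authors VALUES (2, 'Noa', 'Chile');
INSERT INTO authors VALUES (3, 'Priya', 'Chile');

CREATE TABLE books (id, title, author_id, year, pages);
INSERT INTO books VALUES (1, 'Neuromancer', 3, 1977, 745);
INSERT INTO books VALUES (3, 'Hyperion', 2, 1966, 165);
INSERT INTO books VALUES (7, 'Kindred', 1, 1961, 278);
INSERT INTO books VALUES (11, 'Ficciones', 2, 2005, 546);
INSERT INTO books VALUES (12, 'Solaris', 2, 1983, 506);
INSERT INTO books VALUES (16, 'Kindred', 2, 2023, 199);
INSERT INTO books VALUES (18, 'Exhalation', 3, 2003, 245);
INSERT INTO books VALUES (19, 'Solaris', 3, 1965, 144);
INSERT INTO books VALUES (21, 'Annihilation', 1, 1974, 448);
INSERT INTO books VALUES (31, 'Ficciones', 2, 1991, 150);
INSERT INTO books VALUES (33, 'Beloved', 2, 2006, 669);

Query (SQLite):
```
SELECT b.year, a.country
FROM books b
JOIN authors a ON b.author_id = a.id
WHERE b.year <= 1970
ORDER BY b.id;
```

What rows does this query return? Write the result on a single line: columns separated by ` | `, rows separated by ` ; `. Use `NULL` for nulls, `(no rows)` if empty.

Each books row matches the authors row where author_id = authors.id.
Then keep rows with b.year <= 1970.

1966 | Chile ; 1961 | Chile ; 1965 | Chile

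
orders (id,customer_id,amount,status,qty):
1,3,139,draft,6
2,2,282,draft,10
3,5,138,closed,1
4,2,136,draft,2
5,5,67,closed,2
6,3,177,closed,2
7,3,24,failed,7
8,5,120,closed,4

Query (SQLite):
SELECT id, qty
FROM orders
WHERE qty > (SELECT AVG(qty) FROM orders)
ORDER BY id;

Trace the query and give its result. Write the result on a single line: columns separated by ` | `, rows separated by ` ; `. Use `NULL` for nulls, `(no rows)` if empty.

Scalar subquery: AVG(qty) over all orders rows = 4.25.
Keep rows where qty > that value.

1 | 6 ; 2 | 10 ; 7 | 7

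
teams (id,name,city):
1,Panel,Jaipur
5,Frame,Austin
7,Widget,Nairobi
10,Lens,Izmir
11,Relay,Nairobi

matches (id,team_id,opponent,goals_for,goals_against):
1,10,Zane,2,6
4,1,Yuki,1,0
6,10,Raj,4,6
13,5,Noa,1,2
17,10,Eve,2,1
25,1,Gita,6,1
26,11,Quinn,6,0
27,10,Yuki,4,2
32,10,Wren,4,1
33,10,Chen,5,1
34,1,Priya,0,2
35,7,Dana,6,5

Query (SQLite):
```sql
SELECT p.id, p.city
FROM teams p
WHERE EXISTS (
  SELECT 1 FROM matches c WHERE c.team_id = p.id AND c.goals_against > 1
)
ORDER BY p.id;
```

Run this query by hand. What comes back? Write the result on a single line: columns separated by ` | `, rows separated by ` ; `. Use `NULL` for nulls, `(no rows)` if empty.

1 | Jaipur ; 5 | Austin ; 7 | Nairobi ; 10 | Izmir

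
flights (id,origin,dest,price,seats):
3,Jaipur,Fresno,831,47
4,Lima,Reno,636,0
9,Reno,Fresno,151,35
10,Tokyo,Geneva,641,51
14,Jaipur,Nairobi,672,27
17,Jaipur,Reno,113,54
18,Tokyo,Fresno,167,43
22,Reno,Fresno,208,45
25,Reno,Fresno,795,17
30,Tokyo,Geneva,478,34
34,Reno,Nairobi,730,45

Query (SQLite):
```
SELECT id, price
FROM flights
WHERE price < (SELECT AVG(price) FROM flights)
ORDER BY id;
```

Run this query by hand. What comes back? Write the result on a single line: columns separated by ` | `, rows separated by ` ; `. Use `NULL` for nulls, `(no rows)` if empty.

Scalar subquery: AVG(price) over all flights rows = 492.909091 (≈; comparison uses full precision).
Keep rows where price < that value.

9 | 151 ; 17 | 113 ; 18 | 167 ; 22 | 208 ; 30 | 478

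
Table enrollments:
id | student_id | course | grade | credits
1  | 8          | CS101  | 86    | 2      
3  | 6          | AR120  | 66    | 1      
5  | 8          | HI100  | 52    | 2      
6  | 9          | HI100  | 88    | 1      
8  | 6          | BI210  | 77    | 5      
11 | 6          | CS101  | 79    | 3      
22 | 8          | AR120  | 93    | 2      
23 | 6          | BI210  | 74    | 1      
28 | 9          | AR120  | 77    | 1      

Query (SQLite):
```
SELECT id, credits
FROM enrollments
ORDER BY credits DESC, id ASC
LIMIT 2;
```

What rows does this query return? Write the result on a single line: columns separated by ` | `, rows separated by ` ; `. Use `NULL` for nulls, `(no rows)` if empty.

8 | 5 ; 11 | 3

Sort by credits desc, tiebreak id asc: (5, id=8), (3, id=11), (2, id=1), (2, id=5), (2, id=22) …. Take first 2.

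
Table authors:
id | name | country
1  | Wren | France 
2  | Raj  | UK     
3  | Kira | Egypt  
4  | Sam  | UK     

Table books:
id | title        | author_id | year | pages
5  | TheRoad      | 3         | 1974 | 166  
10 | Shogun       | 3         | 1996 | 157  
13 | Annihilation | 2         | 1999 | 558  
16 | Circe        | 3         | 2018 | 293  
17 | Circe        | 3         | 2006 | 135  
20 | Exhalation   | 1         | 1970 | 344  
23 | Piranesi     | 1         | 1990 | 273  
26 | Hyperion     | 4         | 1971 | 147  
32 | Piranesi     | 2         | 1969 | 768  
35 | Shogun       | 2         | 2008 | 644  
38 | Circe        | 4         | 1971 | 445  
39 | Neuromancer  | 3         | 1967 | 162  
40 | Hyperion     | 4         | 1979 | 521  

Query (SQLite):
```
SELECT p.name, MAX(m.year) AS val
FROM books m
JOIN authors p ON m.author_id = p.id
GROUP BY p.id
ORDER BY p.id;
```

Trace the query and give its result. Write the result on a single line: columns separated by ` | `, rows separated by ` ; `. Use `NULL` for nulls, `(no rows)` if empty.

Wren | 1990 ; Raj | 2008 ; Kira | 2018 ; Sam | 1979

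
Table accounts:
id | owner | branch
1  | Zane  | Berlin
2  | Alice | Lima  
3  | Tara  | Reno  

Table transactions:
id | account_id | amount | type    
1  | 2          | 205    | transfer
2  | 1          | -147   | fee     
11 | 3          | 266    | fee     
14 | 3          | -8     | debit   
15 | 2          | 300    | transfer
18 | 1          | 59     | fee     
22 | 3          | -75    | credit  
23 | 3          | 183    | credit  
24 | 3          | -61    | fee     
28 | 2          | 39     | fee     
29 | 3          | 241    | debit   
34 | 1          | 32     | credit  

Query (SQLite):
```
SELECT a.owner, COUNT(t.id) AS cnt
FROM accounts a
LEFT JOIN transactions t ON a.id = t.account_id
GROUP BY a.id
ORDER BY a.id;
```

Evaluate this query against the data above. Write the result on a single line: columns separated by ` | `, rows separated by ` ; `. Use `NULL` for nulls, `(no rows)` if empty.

LEFT JOIN keeps every accounts row; unmatched ones get NULL for transactions columns.
Group by accounts.id and compute COUNT(t.id). COUNT(col) of an all-NULL group is 0.
  1: ids {2, 18, 34} → COUNT(t.id)=3
  2: ids {1, 15, 28} → COUNT(t.id)=3
  3: ids {11, 14, 22, 23, 24, 29} → COUNT(t.id)=6

Zane | 3 ; Alice | 3 ; Tara | 6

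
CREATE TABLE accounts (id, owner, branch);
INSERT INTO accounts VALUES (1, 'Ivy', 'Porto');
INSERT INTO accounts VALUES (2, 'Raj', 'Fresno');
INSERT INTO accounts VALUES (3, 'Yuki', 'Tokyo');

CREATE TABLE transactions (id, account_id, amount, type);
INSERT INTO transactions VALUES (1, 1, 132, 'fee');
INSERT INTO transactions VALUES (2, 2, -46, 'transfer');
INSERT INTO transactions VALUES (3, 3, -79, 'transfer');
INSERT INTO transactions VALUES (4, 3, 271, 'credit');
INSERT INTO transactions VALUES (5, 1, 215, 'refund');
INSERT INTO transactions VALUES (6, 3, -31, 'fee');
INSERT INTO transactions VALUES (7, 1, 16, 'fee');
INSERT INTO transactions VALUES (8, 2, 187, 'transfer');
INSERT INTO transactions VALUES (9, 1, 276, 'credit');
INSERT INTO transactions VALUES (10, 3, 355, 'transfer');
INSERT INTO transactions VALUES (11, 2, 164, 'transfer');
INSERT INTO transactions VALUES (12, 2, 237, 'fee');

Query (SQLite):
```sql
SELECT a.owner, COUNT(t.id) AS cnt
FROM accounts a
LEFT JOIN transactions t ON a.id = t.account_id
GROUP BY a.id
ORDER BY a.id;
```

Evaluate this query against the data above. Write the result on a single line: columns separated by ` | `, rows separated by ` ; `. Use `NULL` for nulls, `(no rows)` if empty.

Ivy | 4 ; Raj | 4 ; Yuki | 4

LEFT JOIN keeps every accounts row; unmatched ones get NULL for transactions columns.
Group by accounts.id and compute COUNT(t.id). COUNT(col) of an all-NULL group is 0.
  1: ids {1, 5, 7, 9} → COUNT(t.id)=4
  2: ids {2, 8, 11, 12} → COUNT(t.id)=4
  3: ids {3, 4, 6, 10} → COUNT(t.id)=4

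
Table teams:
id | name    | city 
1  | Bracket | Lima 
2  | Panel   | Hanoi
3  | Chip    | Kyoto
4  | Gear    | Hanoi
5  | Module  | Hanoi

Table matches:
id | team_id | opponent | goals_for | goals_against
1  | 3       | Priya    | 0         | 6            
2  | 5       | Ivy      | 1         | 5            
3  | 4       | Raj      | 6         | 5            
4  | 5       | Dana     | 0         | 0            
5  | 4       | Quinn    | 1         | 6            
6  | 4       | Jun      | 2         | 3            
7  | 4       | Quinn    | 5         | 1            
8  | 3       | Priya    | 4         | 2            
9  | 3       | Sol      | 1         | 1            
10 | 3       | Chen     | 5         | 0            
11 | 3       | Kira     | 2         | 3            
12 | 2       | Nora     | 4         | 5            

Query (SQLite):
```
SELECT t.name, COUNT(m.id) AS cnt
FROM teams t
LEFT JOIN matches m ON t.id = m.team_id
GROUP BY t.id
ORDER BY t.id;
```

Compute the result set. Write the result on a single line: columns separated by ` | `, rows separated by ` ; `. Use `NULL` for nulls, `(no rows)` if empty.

Bracket | 0 ; Panel | 1 ; Chip | 5 ; Gear | 4 ; Module | 2

LEFT JOIN keeps every teams row; unmatched ones get NULL for matches columns.
Group by teams.id and compute COUNT(m.id). COUNT(col) of an all-NULL group is 0.
  1: ids {—} → COUNT(m.id)=0
  2: ids {12} → COUNT(m.id)=1
  3: ids {1, 8, 9, 10, 11} → COUNT(m.id)=5
  4: ids {3, 5, 6, 7} → COUNT(m.id)=4
  5: ids {2, 4} → COUNT(m.id)=2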